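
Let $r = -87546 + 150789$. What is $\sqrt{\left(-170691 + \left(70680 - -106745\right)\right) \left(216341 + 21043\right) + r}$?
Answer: $3 \sqrt{177623011} \approx 39983.0$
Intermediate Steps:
$r = 63243$
$\sqrt{\left(-170691 + \left(70680 - -106745\right)\right) \left(216341 + 21043\right) + r} = \sqrt{\left(-170691 + \left(70680 - -106745\right)\right) \left(216341 + 21043\right) + 63243} = \sqrt{\left(-170691 + \left(70680 + 106745\right)\right) 237384 + 63243} = \sqrt{\left(-170691 + 177425\right) 237384 + 63243} = \sqrt{6734 \cdot 237384 + 63243} = \sqrt{1598543856 + 63243} = \sqrt{1598607099} = 3 \sqrt{177623011}$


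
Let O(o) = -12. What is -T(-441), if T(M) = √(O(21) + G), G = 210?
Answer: -3*√22 ≈ -14.071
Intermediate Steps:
T(M) = 3*√22 (T(M) = √(-12 + 210) = √198 = 3*√22)
-T(-441) = -3*√22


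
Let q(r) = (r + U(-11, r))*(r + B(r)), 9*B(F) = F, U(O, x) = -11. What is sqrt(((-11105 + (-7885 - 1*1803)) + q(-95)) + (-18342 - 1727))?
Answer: I*sqrt(267058)/3 ≈ 172.26*I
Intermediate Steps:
B(F) = F/9
q(r) = 10*r*(-11 + r)/9 (q(r) = (r - 11)*(r + r/9) = (-11 + r)*(10*r/9) = 10*r*(-11 + r)/9)
sqrt(((-11105 + (-7885 - 1*1803)) + q(-95)) + (-18342 - 1727)) = sqrt(((-11105 + (-7885 - 1*1803)) + (10/9)*(-95)*(-11 - 95)) + (-18342 - 1727)) = sqrt(((-11105 + (-7885 - 1803)) + (10/9)*(-95)*(-106)) - 20069) = sqrt(((-11105 - 9688) + 100700/9) - 20069) = sqrt((-20793 + 100700/9) - 20069) = sqrt(-86437/9 - 20069) = sqrt(-267058/9) = I*sqrt(267058)/3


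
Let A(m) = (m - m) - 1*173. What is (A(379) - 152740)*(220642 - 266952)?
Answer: 7081401030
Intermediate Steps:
A(m) = -173 (A(m) = 0 - 173 = -173)
(A(379) - 152740)*(220642 - 266952) = (-173 - 152740)*(220642 - 266952) = -152913*(-46310) = 7081401030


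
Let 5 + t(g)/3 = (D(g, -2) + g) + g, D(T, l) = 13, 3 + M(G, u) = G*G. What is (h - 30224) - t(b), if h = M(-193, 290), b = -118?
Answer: 7706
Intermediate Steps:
M(G, u) = -3 + G² (M(G, u) = -3 + G*G = -3 + G²)
h = 37246 (h = -3 + (-193)² = -3 + 37249 = 37246)
t(g) = 24 + 6*g (t(g) = -15 + 3*((13 + g) + g) = -15 + 3*(13 + 2*g) = -15 + (39 + 6*g) = 24 + 6*g)
(h - 30224) - t(b) = (37246 - 30224) - (24 + 6*(-118)) = 7022 - (24 - 708) = 7022 - 1*(-684) = 7022 + 684 = 7706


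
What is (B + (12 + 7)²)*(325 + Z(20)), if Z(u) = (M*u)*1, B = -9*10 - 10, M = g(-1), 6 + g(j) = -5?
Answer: 27405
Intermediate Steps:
g(j) = -11 (g(j) = -6 - 5 = -11)
M = -11
B = -100 (B = -90 - 10 = -100)
Z(u) = -11*u (Z(u) = -11*u*1 = -11*u)
(B + (12 + 7)²)*(325 + Z(20)) = (-100 + (12 + 7)²)*(325 - 11*20) = (-100 + 19²)*(325 - 220) = (-100 + 361)*105 = 261*105 = 27405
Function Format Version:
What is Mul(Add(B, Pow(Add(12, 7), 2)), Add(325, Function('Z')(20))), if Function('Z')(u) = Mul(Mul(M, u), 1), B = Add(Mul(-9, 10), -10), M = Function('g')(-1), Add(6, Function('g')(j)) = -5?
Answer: 27405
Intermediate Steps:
Function('g')(j) = -11 (Function('g')(j) = Add(-6, -5) = -11)
M = -11
B = -100 (B = Add(-90, -10) = -100)
Function('Z')(u) = Mul(-11, u) (Function('Z')(u) = Mul(Mul(-11, u), 1) = Mul(-11, u))
Mul(Add(B, Pow(Add(12, 7), 2)), Add(325, Function('Z')(20))) = Mul(Add(-100, Pow(Add(12, 7), 2)), Add(325, Mul(-11, 20))) = Mul(Add(-100, Pow(19, 2)), Add(325, -220)) = Mul(Add(-100, 361), 105) = Mul(261, 105) = 27405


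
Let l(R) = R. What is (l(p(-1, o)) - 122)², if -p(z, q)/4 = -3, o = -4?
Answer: 12100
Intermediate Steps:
p(z, q) = 12 (p(z, q) = -4*(-3) = 12)
(l(p(-1, o)) - 122)² = (12 - 122)² = (-110)² = 12100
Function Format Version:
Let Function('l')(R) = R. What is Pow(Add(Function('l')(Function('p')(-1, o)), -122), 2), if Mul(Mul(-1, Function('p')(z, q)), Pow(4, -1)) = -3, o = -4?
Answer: 12100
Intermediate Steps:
Function('p')(z, q) = 12 (Function('p')(z, q) = Mul(-4, -3) = 12)
Pow(Add(Function('l')(Function('p')(-1, o)), -122), 2) = Pow(Add(12, -122), 2) = Pow(-110, 2) = 12100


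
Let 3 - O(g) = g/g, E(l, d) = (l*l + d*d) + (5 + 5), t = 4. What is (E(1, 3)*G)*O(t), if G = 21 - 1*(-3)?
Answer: 960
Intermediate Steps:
E(l, d) = 10 + d² + l² (E(l, d) = (l² + d²) + 10 = (d² + l²) + 10 = 10 + d² + l²)
G = 24 (G = 21 + 3 = 24)
O(g) = 2 (O(g) = 3 - g/g = 3 - 1*1 = 3 - 1 = 2)
(E(1, 3)*G)*O(t) = ((10 + 3² + 1²)*24)*2 = ((10 + 9 + 1)*24)*2 = (20*24)*2 = 480*2 = 960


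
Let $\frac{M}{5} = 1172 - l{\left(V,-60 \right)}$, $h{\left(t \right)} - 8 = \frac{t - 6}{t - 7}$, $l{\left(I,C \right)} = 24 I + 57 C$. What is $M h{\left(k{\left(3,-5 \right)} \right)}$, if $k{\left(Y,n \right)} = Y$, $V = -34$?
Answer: $236600$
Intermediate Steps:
$h{\left(t \right)} = 8 + \frac{-6 + t}{-7 + t}$ ($h{\left(t \right)} = 8 + \frac{t - 6}{t - 7} = 8 + \frac{-6 + t}{-7 + t}$)
$M = 27040$ ($M = 5 \left(1172 - \left(24 \left(-34\right) + 57 \left(-60\right)\right)\right) = 5 \left(1172 - \left(-816 - 3420\right)\right) = 5 \left(1172 - -4236\right) = 5 \left(1172 + 4236\right) = 5 \cdot 5408 = 27040$)
$M h{\left(k{\left(3,-5 \right)} \right)} = 27040 \frac{-62 + 9 \cdot 3}{-7 + 3} = 27040 \frac{-62 + 27}{-4} = 27040 \left(\left(- \frac{1}{4}\right) \left(-35\right)\right) = 27040 \cdot \frac{35}{4} = 236600$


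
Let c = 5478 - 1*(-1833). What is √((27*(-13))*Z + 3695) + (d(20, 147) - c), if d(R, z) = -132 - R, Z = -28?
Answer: -7463 + √13523 ≈ -7346.7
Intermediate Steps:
c = 7311 (c = 5478 + 1833 = 7311)
√((27*(-13))*Z + 3695) + (d(20, 147) - c) = √((27*(-13))*(-28) + 3695) + ((-132 - 1*20) - 1*7311) = √(-351*(-28) + 3695) + ((-132 - 20) - 7311) = √(9828 + 3695) + (-152 - 7311) = √13523 - 7463 = -7463 + √13523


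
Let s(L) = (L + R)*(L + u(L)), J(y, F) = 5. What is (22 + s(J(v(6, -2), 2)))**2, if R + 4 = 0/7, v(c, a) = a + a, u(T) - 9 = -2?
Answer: 1156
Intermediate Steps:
u(T) = 7 (u(T) = 9 - 2 = 7)
v(c, a) = 2*a
R = -4 (R = -4 + 0/7 = -4 + 0*(1/7) = -4 + 0 = -4)
s(L) = (-4 + L)*(7 + L) (s(L) = (L - 4)*(L + 7) = (-4 + L)*(7 + L))
(22 + s(J(v(6, -2), 2)))**2 = (22 + (-28 + 5**2 + 3*5))**2 = (22 + (-28 + 25 + 15))**2 = (22 + 12)**2 = 34**2 = 1156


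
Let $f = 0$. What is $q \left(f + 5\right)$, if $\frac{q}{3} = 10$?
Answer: $150$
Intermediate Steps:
$q = 30$ ($q = 3 \cdot 10 = 30$)
$q \left(f + 5\right) = 30 \left(0 + 5\right) = 30 \cdot 5 = 150$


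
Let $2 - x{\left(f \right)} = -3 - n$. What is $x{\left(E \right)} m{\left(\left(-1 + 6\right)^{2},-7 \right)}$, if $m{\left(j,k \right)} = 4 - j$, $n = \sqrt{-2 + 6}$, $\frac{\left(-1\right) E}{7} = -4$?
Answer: $-147$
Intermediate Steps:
$E = 28$ ($E = \left(-7\right) \left(-4\right) = 28$)
$n = 2$ ($n = \sqrt{4} = 2$)
$x{\left(f \right)} = 7$ ($x{\left(f \right)} = 2 - \left(-3 - 2\right) = 2 - -5 = 2 + 5 = 7$)
$x{\left(E \right)} m{\left(\left(-1 + 6\right)^{2},-7 \right)} = 7 \left(4 - \left(-1 + 6\right)^{2}\right) = 7 \left(4 - 5^{2}\right) = 7 \left(4 - 25\right) = 7 \left(-21\right) = -147$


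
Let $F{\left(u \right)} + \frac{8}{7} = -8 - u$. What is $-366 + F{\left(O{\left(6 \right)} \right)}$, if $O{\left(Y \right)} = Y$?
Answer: $- \frac{2668}{7} \approx -381.14$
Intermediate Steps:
$F{\left(u \right)} = - \frac{64}{7} - u$ ($F{\left(u \right)} = - \frac{8}{7} - \left(8 + u\right) = - \frac{64}{7} - u$)
$-366 + F{\left(O{\left(6 \right)} \right)} = -366 - \frac{106}{7} = - \frac{2668}{7}$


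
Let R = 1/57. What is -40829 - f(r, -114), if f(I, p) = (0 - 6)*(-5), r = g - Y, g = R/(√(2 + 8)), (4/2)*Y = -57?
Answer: -40859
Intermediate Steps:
Y = -57/2 (Y = (½)*(-57) = -57/2 ≈ -28.500)
R = 1/57 ≈ 0.017544
g = √10/570 (g = 1/(57*(√(2 + 8))) = 1/(57*(√10)) = (√10/10)/57 = √10/570 ≈ 0.0055479)
r = 57/2 + √10/570 (r = √10/570 - 1*(-57/2) = √10/570 + 57/2 = 57/2 + √10/570 ≈ 28.506)
f(I, p) = 30 (f(I, p) = -6*(-5) = 30)
-40829 - f(r, -114) = -40829 - 1*30 = -40829 - 30 = -40859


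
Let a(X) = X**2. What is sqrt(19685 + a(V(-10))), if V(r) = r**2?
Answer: sqrt(29685) ≈ 172.29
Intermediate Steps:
sqrt(19685 + a(V(-10))) = sqrt(19685 + ((-10)**2)**2) = sqrt(19685 + 100**2) = sqrt(19685 + 10000) = sqrt(29685)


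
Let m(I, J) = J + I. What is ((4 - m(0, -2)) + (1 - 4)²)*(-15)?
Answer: -225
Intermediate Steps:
m(I, J) = I + J
((4 - m(0, -2)) + (1 - 4)²)*(-15) = ((4 - (0 - 2)) + (1 - 4)²)*(-15) = ((4 - 1*(-2)) + (-3)²)*(-15) = ((4 + 2) + 9)*(-15) = (6 + 9)*(-15) = 15*(-15) = -225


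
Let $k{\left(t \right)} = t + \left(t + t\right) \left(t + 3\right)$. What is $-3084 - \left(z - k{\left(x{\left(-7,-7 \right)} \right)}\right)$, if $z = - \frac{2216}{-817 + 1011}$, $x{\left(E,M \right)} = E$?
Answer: $- \frac{293287}{97} \approx -3023.6$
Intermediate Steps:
$k{\left(t \right)} = t + 2 t \left(3 + t\right)$
$z = - \frac{1108}{97}$ ($z = - \frac{2216}{194} = \left(-2216\right) \frac{1}{194} = - \frac{1108}{97} \approx -11.423$)
$-3084 - \left(z - k{\left(x{\left(-7,-7 \right)} \right)}\right) = -3084 - \left(- \frac{1108}{97} + 7 \left(7 + 2 \left(-7\right)\right)\right) = -3084 - \left(- \frac{1108}{97} + 7 \left(7 - 14\right)\right) = -3084 + \left(\left(-7\right) \left(-7\right) + \frac{1108}{97}\right) = -3084 + \left(49 + \frac{1108}{97}\right) = -3084 + \frac{5861}{97} = - \frac{293287}{97}$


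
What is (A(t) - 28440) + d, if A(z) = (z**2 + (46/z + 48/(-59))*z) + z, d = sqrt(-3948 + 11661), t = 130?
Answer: -676716/59 + 3*sqrt(857) ≈ -11382.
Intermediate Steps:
d = 3*sqrt(857) (d = sqrt(7713) = 3*sqrt(857) ≈ 87.824)
A(z) = z + z**2 + z*(-48/59 + 46/z) (A(z) = (z**2 + (46/z + 48*(-1/59))*z) + z = (z**2 + (46/z - 48/59)*z) + z = (z**2 + (-48/59 + 46/z)*z) + z = (z**2 + z*(-48/59 + 46/z)) + z = z + z**2 + z*(-48/59 + 46/z))
(A(t) - 28440) + d = ((46 + 130**2 + (11/59)*130) - 28440) + 3*sqrt(857) = ((46 + 16900 + 1430/59) - 28440) + 3*sqrt(857) = (1001244/59 - 28440) + 3*sqrt(857) = -676716/59 + 3*sqrt(857)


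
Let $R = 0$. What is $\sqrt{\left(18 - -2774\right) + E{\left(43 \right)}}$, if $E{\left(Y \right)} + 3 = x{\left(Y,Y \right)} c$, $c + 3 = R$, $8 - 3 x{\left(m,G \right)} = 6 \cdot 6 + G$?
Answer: $2 \sqrt{715} \approx 53.479$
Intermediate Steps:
$x{\left(m,G \right)} = - \frac{28}{3} - \frac{G}{3}$ ($x{\left(m,G \right)} = \frac{8}{3} - \frac{6 \cdot 6 + G}{3} = \frac{8}{3} - \frac{36 + G}{3} = \frac{8}{3} - \left(12 + \frac{G}{3}\right) = - \frac{28}{3} - \frac{G}{3}$)
$c = -3$ ($c = -3 + 0 = -3$)
$E{\left(Y \right)} = 25 + Y$ ($E{\left(Y \right)} = -3 + \left(- \frac{28}{3} - \frac{Y}{3}\right) \left(-3\right) = -3 + \left(28 + Y\right) = 25 + Y$)
$\sqrt{\left(18 - -2774\right) + E{\left(43 \right)}} = \sqrt{\left(18 - -2774\right) + \left(25 + 43\right)} = \sqrt{\left(18 + 2774\right) + 68} = \sqrt{2792 + 68} = \sqrt{2860} = 2 \sqrt{715}$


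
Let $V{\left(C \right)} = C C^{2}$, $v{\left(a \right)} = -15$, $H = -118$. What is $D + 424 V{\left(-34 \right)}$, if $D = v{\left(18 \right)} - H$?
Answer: $-16664793$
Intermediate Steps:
$D = 103$ ($D = -15 - -118 = -15 + 118 = 103$)
$V{\left(C \right)} = C^{3}$
$D + 424 V{\left(-34 \right)} = 103 + 424 \left(-34\right)^{3} = 103 + 424 \left(-39304\right) = 103 - 16664896 = -16664793$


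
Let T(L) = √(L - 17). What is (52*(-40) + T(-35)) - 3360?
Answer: -5440 + 2*I*√13 ≈ -5440.0 + 7.2111*I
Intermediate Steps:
T(L) = √(-17 + L)
(52*(-40) + T(-35)) - 3360 = (52*(-40) + √(-17 - 35)) - 3360 = (-2080 + √(-52)) - 3360 = (-2080 + 2*I*√13) - 3360 = -5440 + 2*I*√13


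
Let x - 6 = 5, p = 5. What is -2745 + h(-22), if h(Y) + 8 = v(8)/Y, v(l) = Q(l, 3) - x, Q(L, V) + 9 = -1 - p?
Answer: -30270/11 ≈ -2751.8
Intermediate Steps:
x = 11 (x = 6 + 5 = 11)
Q(L, V) = -15 (Q(L, V) = -9 + (-1 - 1*5) = -9 + (-1 - 5) = -9 - 6 = -15)
v(l) = -26 (v(l) = -15 - 1*11 = -15 - 11 = -26)
h(Y) = -8 - 26/Y
-2745 + h(-22) = -2745 + (-8 - 26/(-22)) = -2745 + (-8 - 26*(-1/22)) = -2745 + (-8 + 13/11) = -2745 - 75/11 = -30270/11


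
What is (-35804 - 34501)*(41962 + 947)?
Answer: -3016717245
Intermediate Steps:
(-35804 - 34501)*(41962 + 947) = -70305*42909 = -3016717245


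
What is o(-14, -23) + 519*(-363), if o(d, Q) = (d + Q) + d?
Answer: -188448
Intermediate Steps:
o(d, Q) = Q + 2*d (o(d, Q) = (Q + d) + d = Q + 2*d)
o(-14, -23) + 519*(-363) = (-23 + 2*(-14)) + 519*(-363) = (-23 - 28) - 188397 = -51 - 188397 = -188448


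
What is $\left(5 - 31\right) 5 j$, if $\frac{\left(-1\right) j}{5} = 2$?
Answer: $1300$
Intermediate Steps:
$j = -10$ ($j = \left(-5\right) 2 = -10$)
$\left(5 - 31\right) 5 j = \left(5 - 31\right) 5 \left(-10\right) = \left(-26\right) \left(-50\right) = 1300$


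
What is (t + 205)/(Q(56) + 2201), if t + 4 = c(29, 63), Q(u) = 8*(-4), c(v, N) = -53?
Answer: 148/2169 ≈ 0.068234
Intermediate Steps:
Q(u) = -32
t = -57 (t = -4 - 53 = -57)
(t + 205)/(Q(56) + 2201) = (-57 + 205)/(-32 + 2201) = 148/2169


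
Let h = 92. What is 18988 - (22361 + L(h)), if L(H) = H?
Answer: -3465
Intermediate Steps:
18988 - (22361 + L(h)) = 18988 - (22361 + 92) = 18988 - 1*22453 = 18988 - 22453 = -3465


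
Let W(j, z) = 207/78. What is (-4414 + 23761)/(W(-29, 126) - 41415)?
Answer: -167674/358907 ≈ -0.46718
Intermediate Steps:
W(j, z) = 69/26 (W(j, z) = 207*(1/78) = 69/26)
(-4414 + 23761)/(W(-29, 126) - 41415) = (-4414 + 23761)/(69/26 - 41415) = 19347/(-1076721/26) = 19347*(-26/1076721) = -167674/358907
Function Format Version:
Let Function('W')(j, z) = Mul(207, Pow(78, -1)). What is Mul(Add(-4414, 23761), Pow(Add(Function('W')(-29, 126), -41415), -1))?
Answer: Rational(-167674, 358907) ≈ -0.46718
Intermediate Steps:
Function('W')(j, z) = Rational(69, 26) (Function('W')(j, z) = Mul(207, Rational(1, 78)) = Rational(69, 26))
Mul(Add(-4414, 23761), Pow(Add(Function('W')(-29, 126), -41415), -1)) = Mul(Add(-4414, 23761), Pow(Add(Rational(69, 26), -41415), -1)) = Mul(19347, Pow(Rational(-1076721, 26), -1)) = Mul(19347, Rational(-26, 1076721)) = Rational(-167674, 358907)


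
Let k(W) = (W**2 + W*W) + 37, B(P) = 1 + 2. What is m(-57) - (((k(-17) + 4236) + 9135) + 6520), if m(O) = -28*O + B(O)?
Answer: -18907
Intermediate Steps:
B(P) = 3
k(W) = 37 + 2*W**2 (k(W) = (W**2 + W**2) + 37 = 2*W**2 + 37 = 37 + 2*W**2)
m(O) = 3 - 28*O (m(O) = -28*O + 3 = 3 - 28*O)
m(-57) - (((k(-17) + 4236) + 9135) + 6520) = (3 - 28*(-57)) - ((((37 + 2*(-17)**2) + 4236) + 9135) + 6520) = (3 + 1596) - ((((37 + 2*289) + 4236) + 9135) + 6520) = 1599 - ((((37 + 578) + 4236) + 9135) + 6520) = 1599 - (((615 + 4236) + 9135) + 6520) = 1599 - ((4851 + 9135) + 6520) = 1599 - (13986 + 6520) = 1599 - 1*20506 = 1599 - 20506 = -18907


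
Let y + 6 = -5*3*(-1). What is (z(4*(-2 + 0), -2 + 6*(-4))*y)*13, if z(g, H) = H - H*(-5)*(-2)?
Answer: 27378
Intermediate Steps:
y = 9 (y = -6 - 5*3*(-1) = -6 - 15*(-1) = -6 + 15 = 9)
z(g, H) = -9*H (z(g, H) = H - (-5*H)*(-2) = H - 10*H = -9*H)
(z(4*(-2 + 0), -2 + 6*(-4))*y)*13 = (-9*(-2 + 6*(-4))*9)*13 = (-9*(-2 - 24)*9)*13 = (-9*(-26)*9)*13 = (234*9)*13 = 2106*13 = 27378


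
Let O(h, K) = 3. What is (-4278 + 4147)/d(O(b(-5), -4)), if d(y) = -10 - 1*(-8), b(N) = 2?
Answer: 131/2 ≈ 65.500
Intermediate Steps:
d(y) = -2 (d(y) = -10 + 8 = -2)
(-4278 + 4147)/d(O(b(-5), -4)) = (-4278 + 4147)/(-2) = -131*(-1/2) = 131/2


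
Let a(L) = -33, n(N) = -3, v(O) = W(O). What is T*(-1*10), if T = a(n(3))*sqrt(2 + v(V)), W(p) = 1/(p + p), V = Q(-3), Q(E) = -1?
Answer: 165*sqrt(6) ≈ 404.17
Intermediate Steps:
V = -1
W(p) = 1/(2*p)
v(O) = 1/(2*O)
T = -33*sqrt(6)/2 (T = -33*sqrt(2 + (1/2)/(-1)) = -33*sqrt(2 + (1/2)*(-1)) = -33*sqrt(2 - 1/2) = -33*sqrt(6)/2 ≈ -40.417)
T*(-1*10) = (-33*sqrt(6)/2)*(-1*10) = -33*sqrt(6)/2*(-10) = 165*sqrt(6)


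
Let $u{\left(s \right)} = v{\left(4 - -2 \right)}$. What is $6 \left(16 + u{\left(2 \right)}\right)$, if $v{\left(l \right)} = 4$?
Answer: $120$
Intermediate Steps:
$u{\left(s \right)} = 4$
$6 \left(16 + u{\left(2 \right)}\right) = 6 \left(16 + 4\right) = 6 \cdot 20 = 120$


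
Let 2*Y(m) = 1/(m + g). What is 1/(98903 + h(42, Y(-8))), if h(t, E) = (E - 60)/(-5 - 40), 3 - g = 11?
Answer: 1440/142422241 ≈ 1.0111e-5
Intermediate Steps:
g = -8 (g = 3 - 1*11 = 3 - 11 = -8)
Y(m) = 1/(2*(-8 + m)) (Y(m) = 1/(2*(m - 8)) = 1/(2*(-8 + m)))
h(t, E) = 4/3 - E/45 (h(t, E) = (-60 + E)/(-45) = (-60 + E)*(-1/45) = 4/3 - E/45)
1/(98903 + h(42, Y(-8))) = 1/(98903 + (4/3 - 1/(90*(-8 - 8)))) = 1/(98903 + (4/3 - 1/(90*(-16)))) = 1/(98903 + (4/3 - (-1)/(90*16))) = 1/(98903 + (4/3 - 1/45*(-1/32))) = 1/(98903 + (4/3 + 1/1440)) = 1/(98903 + 1921/1440) = 1/(142422241/1440) = 1440/142422241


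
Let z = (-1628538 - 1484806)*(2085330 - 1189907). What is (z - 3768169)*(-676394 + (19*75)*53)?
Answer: 1675080722170639789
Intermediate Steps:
z = -2787759824512 (z = -3113344*895423 = -2787759824512)
(z - 3768169)*(-676394 + (19*75)*53) = (-2787759824512 - 3768169)*(-676394 + (19*75)*53) = -2787763592681*(-676394 + 1425*53) = -2787763592681*(-676394 + 75525) = -2787763592681*(-600869) = 1675080722170639789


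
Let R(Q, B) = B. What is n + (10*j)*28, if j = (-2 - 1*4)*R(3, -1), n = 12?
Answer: 1692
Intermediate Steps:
j = 6 (j = (-2 - 1*4)*(-1) = (-2 - 4)*(-1) = -6*(-1) = 6)
n + (10*j)*28 = 12 + (10*6)*28 = 12 + 60*28 = 12 + 1680 = 1692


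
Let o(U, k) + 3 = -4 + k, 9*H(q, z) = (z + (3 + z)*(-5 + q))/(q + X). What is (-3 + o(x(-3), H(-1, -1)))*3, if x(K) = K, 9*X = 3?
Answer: -47/2 ≈ -23.500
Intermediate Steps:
X = ⅓ (X = (⅑)*3 = ⅓ ≈ 0.33333)
H(q, z) = (z + (-5 + q)*(3 + z))/(9*(⅓ + q)) (H(q, z) = ((z + (3 + z)*(-5 + q))/(q + ⅓))/9 = ((z + (-5 + q)*(3 + z))/(⅓ + q))/9 = (z + (-5 + q)*(3 + z))/(9*(⅓ + q)))
o(U, k) = -7 + k (o(U, k) = -3 + (-4 + k) = -7 + k)
(-3 + o(x(-3), H(-1, -1)))*3 = (-3 + (-7 + (-15 - 4*(-1) + 3*(-1) - 1*(-1))/(3*(1 + 3*(-1)))))*3 = (-3 + (-7 + (-15 + 4 - 3 + 1)/(3*(1 - 3))))*3 = (-3 + (-7 + (⅓)*(-13)/(-2)))*3 = (-3 + (-7 + (⅓)*(-½)*(-13)))*3 = (-3 + (-7 + 13/6))*3 = (-3 - 29/6)*3 = -47/6*3 = -47/2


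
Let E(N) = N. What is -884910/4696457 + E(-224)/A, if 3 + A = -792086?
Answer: -699875470622/3720011928673 ≈ -0.18814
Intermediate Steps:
A = -792089 (A = -3 - 792086 = -792089)
-884910/4696457 + E(-224)/A = -884910/4696457 - 224/(-792089) = -884910*1/4696457 - 224*(-1/792089) = -884910/4696457 + 224/792089 = -699875470622/3720011928673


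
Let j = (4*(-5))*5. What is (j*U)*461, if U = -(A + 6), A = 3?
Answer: 414900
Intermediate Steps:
U = -9 (U = -(3 + 6) = -1*9 = -9)
j = -100 (j = -20*5 = -100)
(j*U)*461 = -100*(-9)*461 = 900*461 = 414900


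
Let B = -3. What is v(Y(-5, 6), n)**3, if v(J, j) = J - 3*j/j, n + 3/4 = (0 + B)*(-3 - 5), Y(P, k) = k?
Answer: 27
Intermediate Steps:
n = 93/4 (n = -3/4 + (0 - 3)*(-3 - 5) = -3/4 - 3*(-8) = -3/4 + 24 = 93/4 ≈ 23.250)
v(J, j) = -3 + J (v(J, j) = J - 3*1 = J - 3 = -3 + J)
v(Y(-5, 6), n)**3 = (-3 + 6)**3 = 3**3 = 27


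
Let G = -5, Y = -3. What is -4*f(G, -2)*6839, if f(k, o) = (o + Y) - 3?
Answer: 218848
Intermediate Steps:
f(k, o) = -6 + o (f(k, o) = (o - 3) - 3 = (-3 + o) - 3 = -6 + o)
-4*f(G, -2)*6839 = -4*(-6 - 2)*6839 = -4*(-8)*6839 = 32*6839 = 218848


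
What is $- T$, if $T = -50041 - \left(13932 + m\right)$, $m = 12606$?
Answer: $76579$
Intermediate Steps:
$T = -76579$ ($T = -50041 - 26538 = -76579$)
$- T = \left(-1\right) \left(-76579\right) = 76579$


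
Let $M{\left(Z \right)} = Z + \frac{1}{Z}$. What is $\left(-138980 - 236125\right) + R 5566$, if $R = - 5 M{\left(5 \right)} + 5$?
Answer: $-491991$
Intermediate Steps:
$R = -21$ ($R = - 5 \left(5 + \frac{1}{5}\right) + 5 = \left(-5\right) \frac{26}{5} + 5 = -26 + 5 = -21$)
$\left(-138980 - 236125\right) + R 5566 = \left(-138980 - 236125\right) - 116886 = -375105 - 116886 = -491991$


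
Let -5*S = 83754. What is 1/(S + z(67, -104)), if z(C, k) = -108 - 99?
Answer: -5/84789 ≈ -5.8970e-5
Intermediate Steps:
z(C, k) = -207
S = -83754/5 (S = -⅕*83754 = -83754/5 ≈ -16751.)
1/(S + z(67, -104)) = 1/(-83754/5 - 207) = 1/(-84789/5) = -5/84789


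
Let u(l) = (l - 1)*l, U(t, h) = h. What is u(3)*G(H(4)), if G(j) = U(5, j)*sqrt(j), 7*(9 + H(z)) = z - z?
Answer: -162*I ≈ -162.0*I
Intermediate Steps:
H(z) = -9 (H(z) = -9 + (z - z)/7 = -9 + (1/7)*0 = -9 + 0 = -9)
G(j) = j**(3/2) (G(j) = j*sqrt(j) = j**(3/2))
u(l) = l*(-1 + l) (u(l) = (-1 + l)*l = l*(-1 + l))
u(3)*G(H(4)) = (3*(-1 + 3))*(-9)**(3/2) = (3*2)*(-27*I) = 6*(-27*I) = -162*I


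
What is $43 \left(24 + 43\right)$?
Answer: $2881$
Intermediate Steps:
$43 \left(24 + 43\right) = 43 \cdot 67 = 2881$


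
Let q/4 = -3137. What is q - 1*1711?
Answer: -14259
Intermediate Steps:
q = -12548 (q = 4*(-3137) = -12548)
q - 1*1711 = -12548 - 1*1711 = -12548 - 1711 = -14259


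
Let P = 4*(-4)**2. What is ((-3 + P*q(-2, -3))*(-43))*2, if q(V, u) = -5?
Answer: 27778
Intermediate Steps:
P = 64 (P = 4*16 = 64)
((-3 + P*q(-2, -3))*(-43))*2 = ((-3 + 64*(-5))*(-43))*2 = ((-3 - 320)*(-43))*2 = -323*(-43)*2 = 13889*2 = 27778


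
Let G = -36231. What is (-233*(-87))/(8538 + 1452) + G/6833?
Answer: -74478649/22753890 ≈ -3.2732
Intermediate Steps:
(-233*(-87))/(8538 + 1452) + G/6833 = (-233*(-87))/(8538 + 1452) - 36231/6833 = 20271/9990 - 36231*1/6833 = 20271*(1/9990) - 36231/6833 = 6757/3330 - 36231/6833 = -74478649/22753890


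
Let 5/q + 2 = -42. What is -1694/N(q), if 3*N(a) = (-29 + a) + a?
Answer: 111804/643 ≈ 173.88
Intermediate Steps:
q = -5/44 (q = 5/(-2 - 42) = 5/(-44) = 5*(-1/44) = -5/44 ≈ -0.11364)
N(a) = -29/3 + 2*a/3 (N(a) = ((-29 + a) + a)/3 = (-29 + 2*a)/3 = -29/3 + 2*a/3)
-1694/N(q) = -1694/(-29/3 + (2/3)*(-5/44)) = -1694/(-29/3 - 5/66) = -1694/(-643/66) = -1694*(-66/643) = 111804/643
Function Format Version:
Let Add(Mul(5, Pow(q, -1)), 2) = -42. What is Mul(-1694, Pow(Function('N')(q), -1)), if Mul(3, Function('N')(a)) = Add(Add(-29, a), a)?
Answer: Rational(111804, 643) ≈ 173.88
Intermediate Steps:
q = Rational(-5, 44) (q = Mul(5, Pow(Add(-2, -42), -1)) = Mul(5, Pow(-44, -1)) = Mul(5, Rational(-1, 44)) = Rational(-5, 44) ≈ -0.11364)
Function('N')(a) = Add(Rational(-29, 3), Mul(Rational(2, 3), a)) (Function('N')(a) = Mul(Rational(1, 3), Add(Add(-29, a), a)) = Mul(Rational(1, 3), Add(-29, Mul(2, a))) = Add(Rational(-29, 3), Mul(Rational(2, 3), a)))
Mul(-1694, Pow(Function('N')(q), -1)) = Mul(-1694, Pow(Add(Rational(-29, 3), Mul(Rational(2, 3), Rational(-5, 44))), -1)) = Mul(-1694, Pow(Add(Rational(-29, 3), Rational(-5, 66)), -1)) = Mul(-1694, Pow(Rational(-643, 66), -1)) = Mul(-1694, Rational(-66, 643)) = Rational(111804, 643)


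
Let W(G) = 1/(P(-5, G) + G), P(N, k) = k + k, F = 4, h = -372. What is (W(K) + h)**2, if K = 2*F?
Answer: 79691329/576 ≈ 1.3835e+5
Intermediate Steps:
P(N, k) = 2*k
K = 8 (K = 2*4 = 8)
W(G) = 1/(3*G) (W(G) = 1/(2*G + G) = 1/(3*G))
(W(K) + h)**2 = ((1/3)/8 - 372)**2 = ((1/3)*(1/8) - 372)**2 = (1/24 - 372)**2 = (-8927/24)**2 = 79691329/576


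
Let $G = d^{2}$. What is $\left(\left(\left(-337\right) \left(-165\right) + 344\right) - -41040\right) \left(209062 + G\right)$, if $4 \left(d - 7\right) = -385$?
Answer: $\frac{336788580149}{16} \approx 2.1049 \cdot 10^{10}$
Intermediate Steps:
$d = - \frac{357}{4}$ ($d = 7 + \frac{1}{4} \left(-385\right) = 7 - \frac{385}{4} = - \frac{357}{4} \approx -89.25$)
$G = \frac{127449}{16}$ ($G = \left(- \frac{357}{4}\right)^{2} = \frac{127449}{16} \approx 7965.6$)
$\left(\left(\left(-337\right) \left(-165\right) + 344\right) - -41040\right) \left(209062 + G\right) = \left(\left(\left(-337\right) \left(-165\right) + 344\right) - -41040\right) \left(209062 + \frac{127449}{16}\right) = \left(\left(55605 + 344\right) + 41040\right) \frac{3472441}{16} = \left(55949 + 41040\right) \frac{3472441}{16} = 96989 \cdot \frac{3472441}{16} = \frac{336788580149}{16}$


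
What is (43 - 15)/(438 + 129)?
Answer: 4/81 ≈ 0.049383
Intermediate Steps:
(43 - 15)/(438 + 129) = 28/567 = 28*(1/567) = 4/81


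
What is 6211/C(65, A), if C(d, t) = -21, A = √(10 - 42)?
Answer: -6211/21 ≈ -295.76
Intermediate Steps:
A = 4*I*√2 (A = √(-32) = 4*I*√2 ≈ 5.6569*I)
6211/C(65, A) = 6211/(-21) = 6211*(-1/21) = -6211/21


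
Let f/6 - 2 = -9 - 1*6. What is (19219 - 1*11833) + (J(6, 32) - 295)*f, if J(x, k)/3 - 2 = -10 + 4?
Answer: 31332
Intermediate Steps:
J(x, k) = -12 (J(x, k) = 6 + 3*(-10 + 4) = 6 + 3*(-6) = 6 - 18 = -12)
f = -78 (f = 12 + 6*(-9 - 1*6) = 12 + 6*(-9 - 6) = 12 + 6*(-15) = 12 - 90 = -78)
(19219 - 1*11833) + (J(6, 32) - 295)*f = (19219 - 1*11833) + (-12 - 295)*(-78) = (19219 - 11833) - 307*(-78) = 7386 + 23946 = 31332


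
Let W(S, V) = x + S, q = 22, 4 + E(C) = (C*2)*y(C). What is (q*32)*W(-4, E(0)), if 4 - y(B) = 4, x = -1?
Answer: -3520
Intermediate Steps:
y(B) = 0 (y(B) = 4 - 1*4 = 4 - 4 = 0)
E(C) = -4 (E(C) = -4 + (C*2)*0 = -4 + (2*C)*0 = -4 + 0 = -4)
W(S, V) = -1 + S
(q*32)*W(-4, E(0)) = (22*32)*(-1 - 4) = 704*(-5) = -3520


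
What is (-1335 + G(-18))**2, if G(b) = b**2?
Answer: 1022121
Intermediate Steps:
(-1335 + G(-18))**2 = (-1335 + (-18)**2)**2 = (-1335 + 324)**2 = (-1011)**2 = 1022121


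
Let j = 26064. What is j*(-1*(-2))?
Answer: 52128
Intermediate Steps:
j*(-1*(-2)) = 26064*(-1*(-2)) = 26064*2 = 52128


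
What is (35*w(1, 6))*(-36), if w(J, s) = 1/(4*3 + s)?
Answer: -70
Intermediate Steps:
w(J, s) = 1/(12 + s)
(35*w(1, 6))*(-36) = (35/(12 + 6))*(-36) = (35/18)*(-36) = -70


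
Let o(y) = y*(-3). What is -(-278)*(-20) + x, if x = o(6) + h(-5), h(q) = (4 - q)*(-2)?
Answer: -5596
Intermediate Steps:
h(q) = -8 + 2*q
o(y) = -3*y
x = -36 (x = -3*6 + (-8 + 2*(-5)) = -18 + (-8 - 10) = -18 - 18 = -36)
-(-278)*(-20) + x = -(-278)*(-20) - 36 = -139*40 - 36 = -5560 - 36 = -5596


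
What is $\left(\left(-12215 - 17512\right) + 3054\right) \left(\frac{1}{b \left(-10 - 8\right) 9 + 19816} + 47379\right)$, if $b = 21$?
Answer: $- \frac{20743029486411}{16414} \approx -1.2637 \cdot 10^{9}$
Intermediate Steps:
$\left(\left(-12215 - 17512\right) + 3054\right) \left(\frac{1}{b \left(-10 - 8\right) 9 + 19816} + 47379\right) = \left(\left(-12215 - 17512\right) + 3054\right) \left(\frac{1}{21 \left(-10 - 8\right) 9 + 19816} + 47379\right) = \left(-29727 + 3054\right) \left(\frac{1}{21 \left(-10 - 8\right) 9 + 19816} + 47379\right) = - 26673 \left(\frac{1}{21 \left(-18\right) 9 + 19816} + 47379\right) = - 26673 \left(\frac{1}{\left(-378\right) 9 + 19816} + 47379\right) = - 26673 \left(\frac{1}{-3402 + 19816} + 47379\right) = - 26673 \left(\frac{1}{16414} + 47379\right) = \left(-26673\right) \frac{777678907}{16414} = - \frac{20743029486411}{16414}$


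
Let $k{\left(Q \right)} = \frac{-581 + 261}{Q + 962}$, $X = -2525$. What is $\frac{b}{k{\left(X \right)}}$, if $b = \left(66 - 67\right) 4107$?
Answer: $- \frac{6419241}{320} \approx -20060.0$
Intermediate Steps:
$b = -4107$ ($b = \left(-1\right) 4107 = -4107$)
$k{\left(Q \right)} = - \frac{320}{962 + Q}$
$\frac{b}{k{\left(X \right)}} = - \frac{4107}{\left(-320\right) \frac{1}{962 - 2525}} = - \frac{4107}{\left(-320\right) \frac{1}{-1563}} = - \frac{4107}{\left(-320\right) \left(- \frac{1}{1563}\right)} = - \frac{4107}{\frac{320}{1563}} = \left(-4107\right) \frac{1563}{320} = - \frac{6419241}{320}$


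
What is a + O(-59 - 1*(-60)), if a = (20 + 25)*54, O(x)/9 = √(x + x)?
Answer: 2430 + 9*√2 ≈ 2442.7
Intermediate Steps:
O(x) = 9*√2*√x (O(x) = 9*√(x + x) = 9*√(2*x) = 9*(√2*√x) = 9*√2*√x)
a = 2430 (a = 45*54 = 2430)
a + O(-59 - 1*(-60)) = 2430 + 9*√2*√(-59 - 1*(-60)) = 2430 + 9*√2*√(-59 + 60) = 2430 + 9*√2*√1 = 2430 + 9*√2*1 = 2430 + 9*√2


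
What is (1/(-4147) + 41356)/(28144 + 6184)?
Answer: 171503331/142358216 ≈ 1.2047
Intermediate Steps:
(1/(-4147) + 41356)/(28144 + 6184) = (-1/4147 + 41356)/34328 = (171503331/4147)*(1/34328) = 171503331/142358216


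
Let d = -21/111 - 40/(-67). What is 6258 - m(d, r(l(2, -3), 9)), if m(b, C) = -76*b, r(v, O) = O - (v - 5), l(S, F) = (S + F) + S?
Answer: 15590418/2479 ≈ 6289.0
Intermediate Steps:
d = 1011/2479 (d = -21*1/111 - 40*(-1/67) = -7/37 + 40/67 = 1011/2479 ≈ 0.40783)
l(S, F) = F + 2*S (l(S, F) = (F + S) + S = F + 2*S)
r(v, O) = 5 + O - v (r(v, O) = O - (-5 + v) = O + (5 - v) = 5 + O - v)
6258 - m(d, r(l(2, -3), 9)) = 6258 - (-76)*1011/2479 = 6258 - 1*(-76836/2479) = 6258 + 76836/2479 = 15590418/2479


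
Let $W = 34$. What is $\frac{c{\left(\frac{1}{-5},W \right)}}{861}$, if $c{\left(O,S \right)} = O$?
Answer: $- \frac{1}{4305} \approx -0.00023229$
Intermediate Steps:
$\frac{c{\left(\frac{1}{-5},W \right)}}{861} = \frac{1}{\left(-5\right) 861} = \left(- \frac{1}{5}\right) \frac{1}{861} = - \frac{1}{4305}$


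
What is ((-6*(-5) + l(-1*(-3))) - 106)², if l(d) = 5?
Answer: 5041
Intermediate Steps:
((-6*(-5) + l(-1*(-3))) - 106)² = ((-6*(-5) + 5) - 106)² = ((30 + 5) - 106)² = (35 - 106)² = (-71)² = 5041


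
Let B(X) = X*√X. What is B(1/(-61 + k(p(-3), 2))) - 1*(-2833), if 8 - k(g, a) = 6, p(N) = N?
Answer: 2833 - I*√59/3481 ≈ 2833.0 - 0.0022066*I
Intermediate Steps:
k(g, a) = 2 (k(g, a) = 8 - 1*6 = 8 - 6 = 2)
B(X) = X^(3/2)
B(1/(-61 + k(p(-3), 2))) - 1*(-2833) = (1/(-61 + 2))^(3/2) - 1*(-2833) = (1/(-59))^(3/2) + 2833 = (-1/59)^(3/2) + 2833 = -I*√59/3481 + 2833 = 2833 - I*√59/3481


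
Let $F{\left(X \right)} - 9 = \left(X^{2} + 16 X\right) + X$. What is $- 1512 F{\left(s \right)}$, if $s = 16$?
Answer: $-811944$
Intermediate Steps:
$F{\left(X \right)} = 9 + X^{2} + 17 X$ ($F{\left(X \right)} = 9 + \left(\left(X^{2} + 16 X\right) + X\right) = 9 + \left(X^{2} + 17 X\right) = 9 + X^{2} + 17 X$)
$- 1512 F{\left(s \right)} = - 1512 \left(9 + 16^{2} + 17 \cdot 16\right) = - 1512 \left(9 + 256 + 272\right) = \left(-1512\right) 537 = -811944$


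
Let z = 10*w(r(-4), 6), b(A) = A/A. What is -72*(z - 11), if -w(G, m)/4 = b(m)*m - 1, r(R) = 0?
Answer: 15192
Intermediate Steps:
b(A) = 1
w(G, m) = 4 - 4*m (w(G, m) = -4*(1*m - 1) = -4*(m - 1) = -4*(-1 + m) = 4 - 4*m)
z = -200 (z = 10*(4 - 4*6) = 10*(4 - 24) = 10*(-20) = -200)
-72*(z - 11) = -72*(-200 - 11) = -72*(-211) = 15192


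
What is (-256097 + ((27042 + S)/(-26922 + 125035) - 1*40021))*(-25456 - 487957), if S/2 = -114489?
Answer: 14916304572372510/98113 ≈ 1.5203e+11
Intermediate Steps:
S = -228978 (S = 2*(-114489) = -228978)
(-256097 + ((27042 + S)/(-26922 + 125035) - 1*40021))*(-25456 - 487957) = (-256097 + ((27042 - 228978)/(-26922 + 125035) - 1*40021))*(-25456 - 487957) = (-256097 + (-201936/98113 - 40021))*(-513413) = (-256097 - 3926782309/98113)*(-513413) = -29053227270/98113*(-513413) = 14916304572372510/98113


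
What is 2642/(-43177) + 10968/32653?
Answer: 387296110/1409858581 ≈ 0.27471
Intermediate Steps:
2642/(-43177) + 10968/32653 = 2642*(-1/43177) + 10968*(1/32653) = -2642/43177 + 10968/32653 = 387296110/1409858581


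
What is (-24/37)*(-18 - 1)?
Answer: 456/37 ≈ 12.324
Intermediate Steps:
(-24/37)*(-18 - 1) = -24*1/37*(-19) = -24/37*(-19) = 456/37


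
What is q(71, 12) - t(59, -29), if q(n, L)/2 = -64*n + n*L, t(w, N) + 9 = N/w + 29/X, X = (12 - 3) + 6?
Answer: -6528151/885 ≈ -7376.4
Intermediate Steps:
X = 15 (X = 9 + 6 = 15)
t(w, N) = -106/15 + N/w (t(w, N) = -9 + (N/w + 29/15) = -9 + (29/15 + N/w) = -106/15 + N/w)
q(n, L) = -128*n + 2*L*n (q(n, L) = 2*(-64*n + n*L) = 2*(-64*n + L*n) = -128*n + 2*L*n)
q(71, 12) - t(59, -29) = 2*71*(-64 + 12) - (-106/15 - 29/59) = 2*71*(-52) - (-106/15 - 29*1/59) = -7384 - (-106/15 - 29/59) = -7384 - 1*(-6689/885) = -7384 + 6689/885 = -6528151/885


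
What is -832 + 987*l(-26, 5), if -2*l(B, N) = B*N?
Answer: 63323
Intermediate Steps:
l(B, N) = -B*N/2
-832 + 987*l(-26, 5) = -832 + 987*(-½*(-26)*5) = -832 + 987*65 = -832 + 64155 = 63323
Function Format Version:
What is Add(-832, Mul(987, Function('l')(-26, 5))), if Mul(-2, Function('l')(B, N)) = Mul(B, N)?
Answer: 63323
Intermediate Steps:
Function('l')(B, N) = Mul(Rational(-1, 2), B, N) (Function('l')(B, N) = Mul(Rational(-1, 2), Mul(B, N)) = Mul(Rational(-1, 2), B, N))
Add(-832, Mul(987, Function('l')(-26, 5))) = Add(-832, Mul(987, Mul(Rational(-1, 2), -26, 5))) = Add(-832, Mul(987, 65)) = Add(-832, 64155) = 63323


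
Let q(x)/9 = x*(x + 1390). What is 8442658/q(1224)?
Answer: 4221329/14397912 ≈ 0.29319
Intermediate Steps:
q(x) = 9*x*(1390 + x) (q(x) = 9*(x*(x + 1390)) = 9*(x*(1390 + x)) = 9*x*(1390 + x))
8442658/q(1224) = 8442658/((9*1224*(1390 + 1224))) = 8442658/((9*1224*2614)) = 8442658/28795824 = 8442658*(1/28795824) = 4221329/14397912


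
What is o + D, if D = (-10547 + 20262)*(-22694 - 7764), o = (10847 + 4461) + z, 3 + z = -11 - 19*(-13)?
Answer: -295883929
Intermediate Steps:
z = 233 (z = -3 + (-11 - 19*(-13)) = -3 + (-11 + 247) = -3 + 236 = 233)
o = 15541 (o = (10847 + 4461) + 233 = 15308 + 233 = 15541)
D = -295899470 (D = 9715*(-30458) = -295899470)
o + D = 15541 - 295899470 = -295883929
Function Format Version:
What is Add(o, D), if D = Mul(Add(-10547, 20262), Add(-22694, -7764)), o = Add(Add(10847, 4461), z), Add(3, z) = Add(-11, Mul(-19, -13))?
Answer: -295883929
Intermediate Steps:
z = 233 (z = Add(-3, Add(-11, Mul(-19, -13))) = Add(-3, Add(-11, 247)) = Add(-3, 236) = 233)
o = 15541 (o = Add(Add(10847, 4461), 233) = Add(15308, 233) = 15541)
D = -295899470 (D = Mul(9715, -30458) = -295899470)
Add(o, D) = Add(15541, -295899470) = -295883929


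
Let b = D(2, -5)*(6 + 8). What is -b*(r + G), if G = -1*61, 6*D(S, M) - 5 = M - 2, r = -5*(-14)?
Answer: 42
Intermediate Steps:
r = 70
D(S, M) = 1/2 + M/6 (D(S, M) = 5/6 + (M - 2)/6 = 5/6 + (-2 + M)/6 = 5/6 + (-1/3 + M/6) = 1/2 + M/6)
G = -61
b = -14/3 (b = (1/2 + (1/6)*(-5))*(6 + 8) = (1/2 - 5/6)*14 = -1/3*14 = -14/3 ≈ -4.6667)
-b*(r + G) = -(-14)*(70 - 61)/3 = -(-14)*9/3 = -1*(-42) = 42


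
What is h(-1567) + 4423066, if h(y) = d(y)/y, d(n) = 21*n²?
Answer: 4390159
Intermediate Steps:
h(y) = 21*y (h(y) = (21*y²)/y = 21*y)
h(-1567) + 4423066 = 21*(-1567) + 4423066 = -32907 + 4423066 = 4390159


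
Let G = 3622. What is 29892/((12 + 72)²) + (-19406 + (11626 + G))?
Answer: -2442413/588 ≈ -4153.8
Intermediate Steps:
29892/((12 + 72)²) + (-19406 + (11626 + G)) = 29892/((12 + 72)²) + (-19406 + (11626 + 3622)) = 29892/(84²) + (-19406 + 15248) = 29892/7056 - 4158 = 29892*(1/7056) - 4158 = 2491/588 - 4158 = -2442413/588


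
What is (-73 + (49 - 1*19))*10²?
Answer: -4300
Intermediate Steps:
(-73 + (49 - 1*19))*10² = (-73 + (49 - 19))*100 = (-73 + 30)*100 = -43*100 = -4300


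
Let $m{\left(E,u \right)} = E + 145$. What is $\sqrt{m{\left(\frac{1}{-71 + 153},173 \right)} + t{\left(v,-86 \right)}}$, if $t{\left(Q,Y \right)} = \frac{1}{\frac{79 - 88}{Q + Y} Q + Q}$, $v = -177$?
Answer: $\frac{\sqrt{35311831024161}}{493476} \approx 12.042$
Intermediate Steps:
$m{\left(E,u \right)} = 145 + E$
$t{\left(Q,Y \right)} = \frac{1}{Q - \frac{9 Q}{Q + Y}}$ ($t{\left(Q,Y \right)} = \frac{1}{- \frac{9}{Q + Y} Q + Q} = \frac{1}{- \frac{9 Q}{Q + Y} + Q} = \frac{1}{Q - \frac{9 Q}{Q + Y}}$)
$\sqrt{m{\left(\frac{1}{-71 + 153},173 \right)} + t{\left(v,-86 \right)}} = \sqrt{\left(145 + \frac{1}{-71 + 153}\right) + \frac{-177 - 86}{\left(-177\right) \left(-9 - 177 - 86\right)}} = \sqrt{\left(145 + \frac{1}{82}\right) - \frac{1}{177} \frac{1}{-272} \left(-263\right)} = \sqrt{\left(145 + \frac{1}{82}\right) - \left(- \frac{1}{48144}\right) \left(-263\right)} = \sqrt{\frac{11891}{82} - \frac{263}{48144}} = \sqrt{\frac{286229369}{1973904}} = \frac{\sqrt{35311831024161}}{493476}$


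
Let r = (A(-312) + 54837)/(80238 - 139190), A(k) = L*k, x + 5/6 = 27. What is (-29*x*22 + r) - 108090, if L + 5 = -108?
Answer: -22069128335/176856 ≈ -1.2479e+5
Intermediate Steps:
L = -113 (L = -5 - 108 = -113)
x = 157/6 (x = -⅚ + 27 = 157/6 ≈ 26.167)
A(k) = -113*k
r = -90093/58952 (r = (-113*(-312) + 54837)/(80238 - 139190) = (35256 + 54837)/(-58952) = 90093*(-1/58952) = -90093/58952 ≈ -1.5282)
(-29*x*22 + r) - 108090 = (-29*157/6*22 - 90093/58952) - 108090 = (-4553/6*22 - 90093/58952) - 108090 = (-50083/3 - 90093/58952) - 108090 = -2952763295/176856 - 108090 = -22069128335/176856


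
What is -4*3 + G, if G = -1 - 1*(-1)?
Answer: -12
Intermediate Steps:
G = 0 (G = -1 + 1 = 0)
-4*3 + G = -4*3 + 0 = -12 + 0 = -12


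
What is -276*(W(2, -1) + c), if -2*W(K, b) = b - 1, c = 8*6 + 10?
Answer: -16284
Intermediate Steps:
c = 58 (c = 48 + 10 = 58)
W(K, b) = 1/2 - b/2 (W(K, b) = -(b - 1)/2 = -(-1 + b)/2 = 1/2 - b/2)
-276*(W(2, -1) + c) = -276*((1/2 - 1/2*(-1)) + 58) = -276*((1/2 + 1/2) + 58) = -276*(1 + 58) = -276*59 = -16284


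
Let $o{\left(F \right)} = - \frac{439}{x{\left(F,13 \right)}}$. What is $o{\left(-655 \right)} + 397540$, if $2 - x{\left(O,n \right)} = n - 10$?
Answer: $397979$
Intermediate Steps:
$x{\left(O,n \right)} = 12 - n$ ($x{\left(O,n \right)} = 2 - \left(n - 10\right) = 2 - \left(-10 + n\right) = 12 - n$)
$o{\left(F \right)} = 439$ ($o{\left(F \right)} = - \frac{439}{12 - 13} = - \frac{439}{-1} = \left(-439\right) \left(-1\right) = 439$)
$o{\left(-655 \right)} + 397540 = 439 + 397540 = 397979$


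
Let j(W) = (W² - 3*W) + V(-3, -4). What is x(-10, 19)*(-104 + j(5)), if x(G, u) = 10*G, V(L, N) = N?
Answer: 9800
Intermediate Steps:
j(W) = -4 + W² - 3*W (j(W) = (W² - 3*W) - 4 = -4 + W² - 3*W)
x(-10, 19)*(-104 + j(5)) = (10*(-10))*(-104 + (-4 + 5² - 3*5)) = -100*(-104 + (-4 + 25 - 15)) = -100*(-104 + 6) = -100*(-98) = 9800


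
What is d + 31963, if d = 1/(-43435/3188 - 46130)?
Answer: 4701945079437/147105875 ≈ 31963.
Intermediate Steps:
d = -3188/147105875 (d = 1/(-43435*1/3188 - 46130) = 1/(-43435/3188 - 46130) = 1/(-147105875/3188) = -3188/147105875 ≈ -2.1671e-5)
d + 31963 = -3188/147105875 + 31963 = 4701945079437/147105875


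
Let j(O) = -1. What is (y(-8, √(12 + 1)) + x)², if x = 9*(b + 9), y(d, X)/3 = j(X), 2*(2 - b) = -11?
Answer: 84681/4 ≈ 21170.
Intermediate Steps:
b = 15/2 (b = 2 - ½*(-11) = 2 + 11/2 = 15/2 ≈ 7.5000)
y(d, X) = -3 (y(d, X) = 3*(-1) = -3)
x = 297/2 (x = 9*(15/2 + 9) = 9*(33/2) = 297/2 ≈ 148.50)
(y(-8, √(12 + 1)) + x)² = (-3 + 297/2)² = (291/2)² = 84681/4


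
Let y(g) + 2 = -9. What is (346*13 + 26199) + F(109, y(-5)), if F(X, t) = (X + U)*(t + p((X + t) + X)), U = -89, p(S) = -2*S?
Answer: 22197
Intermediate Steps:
y(g) = -11 (y(g) = -2 - 9 = -11)
F(X, t) = (-89 + X)*(-t - 4*X) (F(X, t) = (X - 89)*(t - 2*((X + t) + X)) = (-89 + X)*(t - 2*(t + 2*X)) = (-89 + X)*(t + (-4*X - 2*t)) = (-89 + X)*(-t - 4*X))
(346*13 + 26199) + F(109, y(-5)) = (346*13 + 26199) + (-4*109**2 + 89*(-11) + 356*109 - 1*109*(-11)) = (4498 + 26199) + (-4*11881 - 979 + 38804 + 1199) = 30697 + (-47524 - 979 + 38804 + 1199) = 30697 - 8500 = 22197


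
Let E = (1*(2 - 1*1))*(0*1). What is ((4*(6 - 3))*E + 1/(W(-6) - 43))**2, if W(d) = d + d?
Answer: 1/3025 ≈ 0.00033058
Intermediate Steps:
W(d) = 2*d
E = 0 (E = (1*(2 - 1))*0 = (1*1)*0 = 1*0 = 0)
((4*(6 - 3))*E + 1/(W(-6) - 43))**2 = ((4*(6 - 3))*0 + 1/(2*(-6) - 43))**2 = ((4*3)*0 + 1/(-12 - 43))**2 = (12*0 + 1/(-55))**2 = (0 - 1/55)**2 = (-1/55)**2 = 1/3025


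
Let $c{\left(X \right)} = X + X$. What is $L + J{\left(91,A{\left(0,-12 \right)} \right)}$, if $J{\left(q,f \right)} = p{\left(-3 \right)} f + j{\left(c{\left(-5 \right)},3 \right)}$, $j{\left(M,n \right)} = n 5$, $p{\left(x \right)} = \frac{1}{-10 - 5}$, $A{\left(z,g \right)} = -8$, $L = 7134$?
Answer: $\frac{107243}{15} \approx 7149.5$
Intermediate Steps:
$p{\left(x \right)} = - \frac{1}{15}$ ($p{\left(x \right)} = \frac{1}{-10 + \left(-5 + 0\right)} = \frac{1}{-10 - 5} = \frac{1}{-15} = - \frac{1}{15}$)
$c{\left(X \right)} = 2 X$
$j{\left(M,n \right)} = 5 n$
$J{\left(q,f \right)} = 15 - \frac{f}{15}$ ($J{\left(q,f \right)} = - \frac{f}{15} + 5 \cdot 3 = - \frac{f}{15} + 15 = 15 - \frac{f}{15}$)
$L + J{\left(91,A{\left(0,-12 \right)} \right)} = 7134 + \left(15 - - \frac{8}{15}\right) = 7134 + \left(15 + \frac{8}{15}\right) = 7134 + \frac{233}{15} = \frac{107243}{15}$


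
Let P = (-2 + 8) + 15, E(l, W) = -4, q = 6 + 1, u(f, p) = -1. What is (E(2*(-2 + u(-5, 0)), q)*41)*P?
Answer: -3444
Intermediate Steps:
q = 7
P = 21 (P = 6 + 15 = 21)
(E(2*(-2 + u(-5, 0)), q)*41)*P = -4*41*21 = -164*21 = -3444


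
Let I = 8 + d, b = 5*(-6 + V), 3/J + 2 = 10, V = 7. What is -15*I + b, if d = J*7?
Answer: -1235/8 ≈ -154.38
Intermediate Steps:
J = 3/8 (J = 3/(-2 + 10) = 3/8 ≈ 0.37500)
b = 5 (b = 5*(-6 + 7) = 5*1 = 5)
d = 21/8 (d = (3/8)*7 = 21/8 ≈ 2.6250)
I = 85/8 (I = 8 + 21/8 = 85/8 ≈ 10.625)
-15*I + b = -15*85/8 + 5 = -1275/8 + 5 = -1235/8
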